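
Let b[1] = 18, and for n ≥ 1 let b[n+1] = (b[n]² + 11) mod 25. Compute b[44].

b[1] = 18; b[2] = 10; b[3] = 11; b[4] = 7; b[5] = 10.
Since b[5] = b[2] = 10, the sequence is eventually periodic: after a pre-period of length 1 it cycles with period 3.
For n ≥ 2, b[n] depends only on (n - 2) mod 3. (44 - 2) mod 3 = 0, so b[44] = b[2] = 10.

10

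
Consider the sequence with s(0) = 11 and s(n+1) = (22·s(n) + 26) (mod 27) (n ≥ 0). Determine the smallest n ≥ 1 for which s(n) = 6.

We have s(0) = 11; s(1) = 25; s(2) = 9; s(3) = 8; s(4) = 13; s(5) = 15; s(6) = 5; s(7) = 1; s(8) = 21; s(9) = 2; s(10) = 16; s(11) = 0; s(12) = 26; s(13) = 4; s(14) = 6; s(15) = 23; s(16) = 19; s(17) = 12; s(18) = 20; s(19) = 7; s(20) = 18; s(21) = 17; s(22) = 22; s(23) = 24; s(24) = 14; s(25) = 10; s(26) = 3; s(27) = 11.
The sequence repeats with period 27.
The value 6 first appears (with n ≥ 1) at s(14).

14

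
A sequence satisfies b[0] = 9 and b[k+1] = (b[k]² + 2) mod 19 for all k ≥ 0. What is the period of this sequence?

3

We have b[0] = 9,  b[1] = 7,  b[2] = 13,  b[3] = 0,  b[4] = 2,  b[5] = 6,  b[6] = 0.
Since b[6] = b[3] = 0, the sequence is eventually periodic: after a pre-period of length 3 it cycles with period 3.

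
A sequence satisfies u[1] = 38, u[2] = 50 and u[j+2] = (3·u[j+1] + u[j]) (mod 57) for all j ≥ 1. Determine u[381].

38

u[1] = 38; u[2] = 50; u[3] = 17; u[4] = 44; u[5] = 35; u[6] = 35; u[7] = 26; u[8] = 56; u[9] = 23; u[10] = 11; u[11] = 56; u[12] = 8; u[13] = 23; u[14] = 20; u[15] = 26; u[16] = 41; u[17] = 35; u[18] = 32; u[19] = 17; u[20] = 26; u[21] = 38; u[22] = 26; u[23] = 2; u[24] = 32; u[25] = 41; u[26] = 41; u[27] = 50; u[28] = 20; u[29] = 53; u[30] = 8; u[31] = 20; u[32] = 11; u[33] = 53; u[34] = 56; u[35] = 50; u[36] = 35; u[37] = 41; u[38] = 44; u[39] = 2; u[40] = 50; u[41] = 38; u[42] = 50.
Since (u[41], u[42]) = (u[1], u[2]) = (38, 50) (two consecutive terms determine the rest), the sequence is periodic with period 40.
(381 - 1) mod 40 = 20, so u[381] = u[21] = 38.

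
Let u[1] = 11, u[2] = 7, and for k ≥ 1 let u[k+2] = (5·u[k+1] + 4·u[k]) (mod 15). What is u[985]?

11

u[1] = 11, u[2] = 7, u[3] = 4, u[4] = 3, u[5] = 1, u[6] = 2, u[7] = 14, u[8] = 3, u[9] = 11, u[10] = 7.
Since (u[9], u[10]) = (u[1], u[2]) = (11, 7) (two consecutive terms determine the rest), the sequence is periodic with period 8.
(985 - 1) mod 8 = 0, so u[985] = u[1] = 11.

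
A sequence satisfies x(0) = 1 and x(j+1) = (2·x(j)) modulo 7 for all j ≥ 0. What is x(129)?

1

We have x(0) = 1; x(1) = 2; x(2) = 4; x(3) = 1.
The sequence repeats with period 3.
So x(129) = x(0 + ((129-0) mod 3)) = x(0) = 1.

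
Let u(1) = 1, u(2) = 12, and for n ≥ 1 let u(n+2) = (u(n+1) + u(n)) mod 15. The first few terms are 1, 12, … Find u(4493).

u(1) = 1, u(2) = 12, u(3) = 13, u(4) = 10, u(5) = 8, u(6) = 3, u(7) = 11, u(8) = 14, u(9) = 10, u(10) = 9, u(11) = 4, u(12) = 13, u(13) = 2, u(14) = 0, u(15) = 2, u(16) = 2, u(17) = 4, u(18) = 6, u(19) = 10, u(20) = 1, u(21) = 11, u(22) = 12, u(23) = 8, u(24) = 5, u(25) = 13, u(26) = 3, u(27) = 1, u(28) = 4, u(29) = 5, u(30) = 9, u(31) = 14, u(32) = 8, u(33) = 7, u(34) = 0, u(35) = 7, u(36) = 7, u(37) = 14, u(38) = 6, u(39) = 5, u(40) = 11, u(41) = 1, u(42) = 12.
The sequence repeats with period 40.
(4493 - 1) mod 40 = 12, so u(4493) = u(13) = 2.

2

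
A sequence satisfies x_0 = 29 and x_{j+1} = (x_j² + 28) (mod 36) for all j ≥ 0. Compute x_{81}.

29

x_0 = 29; x_1 = 5; x_2 = 17; x_3 = 29.
The sequence repeats with period 3.
So x_{81} = x_{0 + ((81-0) mod 3)} = x_0 = 29.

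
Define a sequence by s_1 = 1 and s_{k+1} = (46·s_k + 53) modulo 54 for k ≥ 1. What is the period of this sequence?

We have s_1 = 1; s_2 = 45; s_3 = 17; s_4 = 25; s_5 = 15; s_6 = 41; s_7 = 49; s_8 = 39; s_9 = 11; s_{10} = 19; s_{11} = 9; s_{12} = 35; s_{13} = 43; s_{14} = 33; s_{15} = 5; s_{16} = 13; s_{17} = 3; s_{18} = 29; s_{19} = 37; s_{20} = 27; s_{21} = 53; s_{22} = 7; s_{23} = 51; s_{24} = 23; s_{25} = 31; s_{26} = 21; s_{27} = 47; s_{28} = 1.
The sequence repeats with period 27.

27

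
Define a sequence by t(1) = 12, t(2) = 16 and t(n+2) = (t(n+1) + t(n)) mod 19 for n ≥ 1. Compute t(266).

3

We have t(1) = 12, t(2) = 16, t(3) = 9, t(4) = 6, t(5) = 15, t(6) = 2, t(7) = 17, t(8) = 0, t(9) = 17, t(10) = 17, t(11) = 15, t(12) = 13, t(13) = 9, t(14) = 3, t(15) = 12, t(16) = 15, t(17) = 8, t(18) = 4, t(19) = 12, t(20) = 16.
Since (t(19), t(20)) = (t(1), t(2)) = (12, 16) (two consecutive terms determine the rest), the sequence is periodic with period 18.
(266 - 1) mod 18 = 13, so t(266) = t(14) = 3.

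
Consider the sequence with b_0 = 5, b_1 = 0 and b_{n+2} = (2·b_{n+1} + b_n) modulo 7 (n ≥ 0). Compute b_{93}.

3

Listing terms: b_0 = 5; b_1 = 0; b_2 = 5; b_3 = 3; b_4 = 4; b_5 = 4; b_6 = 5; b_7 = 0.
Since (b_6, b_7) = (b_0, b_1) = (5, 0) (two consecutive terms determine the rest), the sequence is periodic with period 6.
So b_{93} = b_{0 + ((93-0) mod 6)} = b_3 = 3.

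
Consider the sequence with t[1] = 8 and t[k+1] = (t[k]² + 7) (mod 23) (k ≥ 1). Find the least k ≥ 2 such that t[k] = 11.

Listing terms: t[1] = 8, t[2] = 2, t[3] = 11, t[4] = 13, t[5] = 15, t[6] = 2.
Since t[6] = t[2] = 2, the sequence is eventually periodic: after a pre-period of length 1 it cycles with period 4.
The value 11 first appears (with k ≥ 2) at t[3].

3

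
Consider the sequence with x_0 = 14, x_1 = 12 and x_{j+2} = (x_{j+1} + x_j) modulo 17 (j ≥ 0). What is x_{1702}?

x_0 = 14; x_1 = 12; x_2 = 9; x_3 = 4; x_4 = 13; x_5 = 0; x_6 = 13; x_7 = 13; x_8 = 9; x_9 = 5; x_{10} = 14; x_{11} = 2; x_{12} = 16; x_{13} = 1; x_{14} = 0; x_{15} = 1; x_{16} = 1; x_{17} = 2; x_{18} = 3; x_{19} = 5; x_{20} = 8; x_{21} = 13; x_{22} = 4; x_{23} = 0; x_{24} = 4; x_{25} = 4; x_{26} = 8; x_{27} = 12; x_{28} = 3; x_{29} = 15; x_{30} = 1; x_{31} = 16; x_{32} = 0; x_{33} = 16; x_{34} = 16; x_{35} = 15; x_{36} = 14; x_{37} = 12.
Since (x_{36}, x_{37}) = (x_0, x_1) = (14, 12) (two consecutive terms determine the rest), the sequence is periodic with period 36.
So x_{1702} = x_{0 + ((1702-0) mod 36)} = x_{10} = 14.

14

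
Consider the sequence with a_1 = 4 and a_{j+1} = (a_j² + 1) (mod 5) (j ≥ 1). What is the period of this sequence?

3

a_1 = 4, a_2 = 2, a_3 = 0, a_4 = 1, a_5 = 2.
Since a_5 = a_2 = 2, the sequence is eventually periodic: after a pre-period of length 1 it cycles with period 3.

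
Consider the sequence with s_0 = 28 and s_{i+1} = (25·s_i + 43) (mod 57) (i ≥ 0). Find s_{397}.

We have s_0 = 28; s_1 = 2; s_2 = 36; s_3 = 31; s_4 = 20; s_5 = 30; s_6 = 52; s_7 = 32; s_8 = 45; s_9 = 28.
Since s_9 = s_0 = 28, the sequence is periodic with period 9.
(397 - 0) mod 9 = 1, so s_{397} = s_1 = 2.

2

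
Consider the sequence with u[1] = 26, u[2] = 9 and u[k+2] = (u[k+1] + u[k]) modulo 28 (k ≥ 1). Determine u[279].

27

u[1] = 26; u[2] = 9; u[3] = 7; u[4] = 16; u[5] = 23; u[6] = 11; u[7] = 6; u[8] = 17; u[9] = 23; u[10] = 12; u[11] = 7; u[12] = 19; u[13] = 26; u[14] = 17; u[15] = 15; u[16] = 4; u[17] = 19; u[18] = 23; u[19] = 14; u[20] = 9; u[21] = 23; u[22] = 4; u[23] = 27; u[24] = 3; u[25] = 2; u[26] = 5; u[27] = 7; u[28] = 12; u[29] = 19; u[30] = 3; u[31] = 22; u[32] = 25; u[33] = 19; u[34] = 16; u[35] = 7; u[36] = 23; u[37] = 2; u[38] = 25; u[39] = 27; u[40] = 24; u[41] = 23; u[42] = 19; u[43] = 14; u[44] = 5; u[45] = 19; u[46] = 24; u[47] = 15; u[48] = 11; u[49] = 26; u[50] = 9.
The sequence repeats with period 48.
(279 - 1) mod 48 = 38, so u[279] = u[39] = 27.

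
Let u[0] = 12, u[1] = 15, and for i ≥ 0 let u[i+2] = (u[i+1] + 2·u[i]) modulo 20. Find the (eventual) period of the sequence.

Listing terms: u[0] = 12, u[1] = 15, u[2] = 19, u[3] = 9, u[4] = 7, u[5] = 5, u[6] = 19, u[7] = 9.
Since (u[6], u[7]) = (u[2], u[3]) = (19, 9) (two consecutive terms determine the rest), the sequence is eventually periodic: after a pre-period of length 2 it cycles with period 4.

4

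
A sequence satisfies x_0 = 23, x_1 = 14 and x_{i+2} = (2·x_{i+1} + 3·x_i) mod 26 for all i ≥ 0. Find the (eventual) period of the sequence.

6

x_0 = 23; x_1 = 14; x_2 = 19; x_3 = 2; x_4 = 9; x_5 = 24; x_6 = 23; x_7 = 14.
The sequence repeats with period 6.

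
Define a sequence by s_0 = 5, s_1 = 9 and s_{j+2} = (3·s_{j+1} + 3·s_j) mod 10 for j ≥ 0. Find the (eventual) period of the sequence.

s_0 = 5; s_1 = 9; s_2 = 2; s_3 = 3; s_4 = 5; s_5 = 4; s_6 = 7; s_7 = 3; s_8 = 0; s_9 = 9; s_{10} = 7; s_{11} = 8; s_{12} = 5; s_{13} = 9.
Since (s_{12}, s_{13}) = (s_0, s_1) = (5, 9) (two consecutive terms determine the rest), the sequence is periodic with period 12.

12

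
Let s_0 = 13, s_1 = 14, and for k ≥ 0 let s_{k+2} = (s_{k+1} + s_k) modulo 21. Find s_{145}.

14

Computing terms: s_0 = 13, s_1 = 14, s_2 = 6, s_3 = 20, s_4 = 5, s_5 = 4, s_6 = 9, s_7 = 13, s_8 = 1, s_9 = 14, s_{10} = 15, s_{11} = 8, s_{12} = 2, s_{13} = 10, s_{14} = 12, s_{15} = 1, s_{16} = 13, s_{17} = 14.
Since (s_{16}, s_{17}) = (s_0, s_1) = (13, 14) (two consecutive terms determine the rest), the sequence is periodic with period 16.
So s_{145} = s_{0 + ((145-0) mod 16)} = s_1 = 14.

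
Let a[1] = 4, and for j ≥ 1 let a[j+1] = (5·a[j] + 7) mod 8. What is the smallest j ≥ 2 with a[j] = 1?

Computing terms: a[1] = 4,  a[2] = 3,  a[3] = 6,  a[4] = 5,  a[5] = 0,  a[6] = 7,  a[7] = 2,  a[8] = 1,  a[9] = 4.
The sequence repeats with period 8.
The value 1 first appears (with j ≥ 2) at a[8].

8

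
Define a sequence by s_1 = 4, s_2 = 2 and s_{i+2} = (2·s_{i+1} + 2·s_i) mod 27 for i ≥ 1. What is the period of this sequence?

27

We have s_1 = 4, s_2 = 2, s_3 = 12, s_4 = 1, s_5 = 26, s_6 = 0, s_7 = 25, s_8 = 23, s_9 = 15, s_{10} = 22, s_{11} = 20, s_{12} = 3, s_{13} = 19, s_{14} = 17, s_{15} = 18, s_{16} = 16, s_{17} = 14, s_{18} = 6, s_{19} = 13, s_{20} = 11, s_{21} = 21, s_{22} = 10, s_{23} = 8, s_{24} = 9, s_{25} = 7, s_{26} = 5, s_{27} = 24, s_{28} = 4, s_{29} = 2.
Since (s_{28}, s_{29}) = (s_1, s_2) = (4, 2) (two consecutive terms determine the rest), the sequence is periodic with period 27.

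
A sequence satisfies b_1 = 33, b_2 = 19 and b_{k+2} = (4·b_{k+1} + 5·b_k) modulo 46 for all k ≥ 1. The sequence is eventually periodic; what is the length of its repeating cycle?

Computing terms: b_1 = 33,  b_2 = 19,  b_3 = 11,  b_4 = 1,  b_5 = 13,  b_6 = 11,  b_7 = 17,  b_8 = 31,  b_9 = 25,  b_{10} = 25,  b_{11} = 41,  b_{12} = 13,  b_{13} = 27,  b_{14} = 35,  b_{15} = 45,  b_{16} = 33,  b_{17} = 35,  b_{18} = 29,  b_{19} = 15,  b_{20} = 21,  b_{21} = 21,  b_{22} = 5,  b_{23} = 33,  b_{24} = 19.
The sequence repeats with period 22.

22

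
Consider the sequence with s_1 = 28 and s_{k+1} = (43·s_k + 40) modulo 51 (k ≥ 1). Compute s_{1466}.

Listing terms: s_1 = 28,  s_2 = 20,  s_3 = 33,  s_4 = 31,  s_5 = 47,  s_6 = 21,  s_7 = 25,  s_8 = 44,  s_9 = 45,  s_{10} = 37,  s_{11} = 50,  s_{12} = 48,  s_{13} = 13,  s_{14} = 38,  s_{15} = 42,  s_{16} = 10,  s_{17} = 11,  s_{18} = 3,  s_{19} = 16,  s_{20} = 14,  s_{21} = 30,  s_{22} = 4,  s_{23} = 8,  s_{24} = 27,  s_{25} = 28.
Since s_{25} = s_1 = 28, the sequence is periodic with period 24.
So s_{1466} = s_{1 + ((1466-1) mod 24)} = s_2 = 20.

20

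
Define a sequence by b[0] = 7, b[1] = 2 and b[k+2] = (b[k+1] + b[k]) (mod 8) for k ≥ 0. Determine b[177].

Computing terms: b[0] = 7,  b[1] = 2,  b[2] = 1,  b[3] = 3,  b[4] = 4,  b[5] = 7,  b[6] = 3,  b[7] = 2,  b[8] = 5,  b[9] = 7,  b[10] = 4,  b[11] = 3,  b[12] = 7,  b[13] = 2.
Since (b[12], b[13]) = (b[0], b[1]) = (7, 2) (two consecutive terms determine the rest), the sequence is periodic with period 12.
(177 - 0) mod 12 = 9, so b[177] = b[9] = 7.

7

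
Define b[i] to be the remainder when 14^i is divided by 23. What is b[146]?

16

b[1] = 14, b[2] = 12, b[3] = 7, b[4] = 6, b[5] = 15, b[6] = 3, b[7] = 19, b[8] = 13, b[9] = 21, b[10] = 18, b[11] = 22, b[12] = 9, b[13] = 11, b[14] = 16, b[15] = 17, b[16] = 8, b[17] = 20, b[18] = 4, b[19] = 10, b[20] = 2, b[21] = 5, b[22] = 1, b[23] = 14.
Since b[23] = b[1] = 14, the sequence is periodic with period 22.
So b[146] = b[1 + ((146-1) mod 22)] = b[14] = 16.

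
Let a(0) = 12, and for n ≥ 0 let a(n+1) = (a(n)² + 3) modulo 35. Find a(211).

Computing terms: a(0) = 12,  a(1) = 7,  a(2) = 17,  a(3) = 12.
Since a(3) = a(0) = 12, the sequence is periodic with period 3.
So a(211) = a(0 + ((211-0) mod 3)) = a(1) = 7.

7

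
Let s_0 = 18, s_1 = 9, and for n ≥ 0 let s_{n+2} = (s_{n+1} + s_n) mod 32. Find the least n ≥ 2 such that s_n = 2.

Computing terms: s_0 = 18,  s_1 = 9,  s_2 = 27,  s_3 = 4,  s_4 = 31,  s_5 = 3,  s_6 = 2,  s_7 = 5,  s_8 = 7,  s_9 = 12,  s_{10} = 19,  s_{11} = 31,  s_{12} = 18,  s_{13} = 17,  s_{14} = 3,  s_{15} = 20,  s_{16} = 23,  s_{17} = 11,  s_{18} = 2,  s_{19} = 13,  s_{20} = 15,  s_{21} = 28,  s_{22} = 11,  s_{23} = 7,  s_{24} = 18,  s_{25} = 25,  s_{26} = 11,  s_{27} = 4,  s_{28} = 15,  s_{29} = 19,  s_{30} = 2,  s_{31} = 21,  s_{32} = 23,  s_{33} = 12,  s_{34} = 3,  s_{35} = 15,  s_{36} = 18,  s_{37} = 1,  s_{38} = 19,  s_{39} = 20,  s_{40} = 7,  s_{41} = 27,  s_{42} = 2,  s_{43} = 29,  s_{44} = 31,  s_{45} = 28,  s_{46} = 27,  s_{47} = 23,  s_{48} = 18,  s_{49} = 9.
The sequence repeats with period 48.
The value 2 first appears (with n ≥ 2) at s_6.

6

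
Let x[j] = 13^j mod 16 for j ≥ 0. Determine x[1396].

1

x[0] = 1, x[1] = 13, x[2] = 9, x[3] = 5, x[4] = 1.
Since x[4] = x[0] = 1, the sequence is periodic with period 4.
(1396 - 0) mod 4 = 0, so x[1396] = x[0] = 1.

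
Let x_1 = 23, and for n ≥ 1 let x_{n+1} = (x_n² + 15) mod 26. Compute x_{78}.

x_1 = 23,  x_2 = 24,  x_3 = 19,  x_4 = 12,  x_5 = 3,  x_6 = 24.
Since x_6 = x_2 = 24, the sequence is eventually periodic: after a pre-period of length 1 it cycles with period 4.
For n ≥ 2, x_n depends only on (n - 2) mod 4. (78 - 2) mod 4 = 0, so x_{78} = x_2 = 24.

24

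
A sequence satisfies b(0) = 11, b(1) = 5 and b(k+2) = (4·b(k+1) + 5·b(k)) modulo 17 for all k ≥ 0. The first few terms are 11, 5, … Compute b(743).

7

Computing terms: b(0) = 11,  b(1) = 5,  b(2) = 7,  b(3) = 2,  b(4) = 9,  b(5) = 12,  b(6) = 8,  b(7) = 7,  b(8) = 0,  b(9) = 1,  b(10) = 4,  b(11) = 4,  b(12) = 2,  b(13) = 11,  b(14) = 3,  b(15) = 16,  b(16) = 11,  b(17) = 5.
The sequence repeats with period 16.
(743 - 0) mod 16 = 7, so b(743) = b(7) = 7.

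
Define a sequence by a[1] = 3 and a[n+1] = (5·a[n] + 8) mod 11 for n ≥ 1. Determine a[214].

7

We have a[1] = 3; a[2] = 1; a[3] = 2; a[4] = 7; a[5] = 10; a[6] = 3.
Since a[6] = a[1] = 3, the sequence is periodic with period 5.
So a[214] = a[1 + ((214-1) mod 5)] = a[4] = 7.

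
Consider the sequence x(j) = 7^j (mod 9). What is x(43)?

We have x(0) = 1,  x(1) = 7,  x(2) = 4,  x(3) = 1.
The sequence repeats with period 3.
(43 - 0) mod 3 = 1, so x(43) = x(1) = 7.

7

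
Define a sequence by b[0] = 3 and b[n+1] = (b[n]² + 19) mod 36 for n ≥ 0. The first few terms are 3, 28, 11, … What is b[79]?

8

Computing terms: b[0] = 3,  b[1] = 28,  b[2] = 11,  b[3] = 32,  b[4] = 35,  b[5] = 20,  b[6] = 23,  b[7] = 8,  b[8] = 11.
Since b[8] = b[2] = 11, the sequence is eventually periodic: after a pre-period of length 2 it cycles with period 6.
For n ≥ 2, b[n] depends only on (n - 2) mod 6. (79 - 2) mod 6 = 5, so b[79] = b[7] = 8.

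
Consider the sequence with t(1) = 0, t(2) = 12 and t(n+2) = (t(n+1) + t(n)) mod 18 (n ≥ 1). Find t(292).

t(1) = 0; t(2) = 12; t(3) = 12; t(4) = 6; t(5) = 0; t(6) = 6; t(7) = 6; t(8) = 12; t(9) = 0; t(10) = 12.
The sequence repeats with period 8.
So t(292) = t(1 + ((292-1) mod 8)) = t(4) = 6.

6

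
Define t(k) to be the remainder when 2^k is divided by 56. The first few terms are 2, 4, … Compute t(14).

Listing terms: t(1) = 2; t(2) = 4; t(3) = 8; t(4) = 16; t(5) = 32; t(6) = 8.
Since t(6) = t(3) = 8, the sequence is eventually periodic: after a pre-period of length 2 it cycles with period 3.
For k ≥ 3, t(k) depends only on (k - 3) mod 3. (14 - 3) mod 3 = 2, so t(14) = t(5) = 32.

32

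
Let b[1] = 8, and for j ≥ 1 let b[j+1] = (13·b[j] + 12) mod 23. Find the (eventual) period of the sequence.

11

Listing terms: b[1] = 8,  b[2] = 1,  b[3] = 2,  b[4] = 15,  b[5] = 0,  b[6] = 12,  b[7] = 7,  b[8] = 11,  b[9] = 17,  b[10] = 3,  b[11] = 5,  b[12] = 8.
Since b[12] = b[1] = 8, the sequence is periodic with period 11.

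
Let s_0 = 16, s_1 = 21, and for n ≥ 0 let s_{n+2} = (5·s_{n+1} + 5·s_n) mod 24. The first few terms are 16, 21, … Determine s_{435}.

22

Computing terms: s_0 = 16; s_1 = 21; s_2 = 17; s_3 = 22; s_4 = 3; s_5 = 5; s_6 = 16; s_7 = 9; s_8 = 5; s_9 = 22; s_{10} = 15; s_{11} = 17; s_{12} = 16; s_{13} = 21.
Since (s_{12}, s_{13}) = (s_0, s_1) = (16, 21) (two consecutive terms determine the rest), the sequence is periodic with period 12.
So s_{435} = s_{0 + ((435-0) mod 12)} = s_3 = 22.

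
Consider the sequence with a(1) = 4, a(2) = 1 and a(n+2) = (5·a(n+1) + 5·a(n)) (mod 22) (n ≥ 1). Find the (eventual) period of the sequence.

Computing terms: a(1) = 4; a(2) = 1; a(3) = 3; a(4) = 20; a(5) = 5; a(6) = 15; a(7) = 12; a(8) = 3; a(9) = 9; a(10) = 16; a(11) = 15; a(12) = 1; a(13) = 14; a(14) = 9; a(15) = 5; a(16) = 4; a(17) = 1.
Since (a(16), a(17)) = (a(1), a(2)) = (4, 1) (two consecutive terms determine the rest), the sequence is periodic with period 15.

15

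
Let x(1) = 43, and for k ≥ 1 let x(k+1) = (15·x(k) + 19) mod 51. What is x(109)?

Computing terms: x(1) = 43,  x(2) = 1,  x(3) = 34,  x(4) = 19,  x(5) = 49,  x(6) = 40,  x(7) = 7,  x(8) = 22,  x(9) = 43.
Since x(9) = x(1) = 43, the sequence is periodic with period 8.
So x(109) = x(1 + ((109-1) mod 8)) = x(5) = 49.

49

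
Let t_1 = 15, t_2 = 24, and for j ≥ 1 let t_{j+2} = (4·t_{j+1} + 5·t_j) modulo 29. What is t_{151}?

8

We have t_1 = 15, t_2 = 24, t_3 = 26, t_4 = 21, t_5 = 11, t_6 = 4, t_7 = 13, t_8 = 14, t_9 = 5, t_{10} = 3, t_{11} = 8, t_{12} = 18, t_{13} = 25, t_{14} = 16, t_{15} = 15, t_{16} = 24.
The sequence repeats with period 14.
(151 - 1) mod 14 = 10, so t_{151} = t_{11} = 8.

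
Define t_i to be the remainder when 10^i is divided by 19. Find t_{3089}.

14

We have t_1 = 10; t_2 = 5; t_3 = 12; t_4 = 6; t_5 = 3; t_6 = 11; t_7 = 15; t_8 = 17; t_9 = 18; t_{10} = 9; t_{11} = 14; t_{12} = 7; t_{13} = 13; t_{14} = 16; t_{15} = 8; t_{16} = 4; t_{17} = 2; t_{18} = 1; t_{19} = 10.
The sequence repeats with period 18.
(3089 - 1) mod 18 = 10, so t_{3089} = t_{11} = 14.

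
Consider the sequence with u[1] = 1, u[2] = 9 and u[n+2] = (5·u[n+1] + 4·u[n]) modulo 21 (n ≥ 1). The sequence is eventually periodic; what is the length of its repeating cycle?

u[1] = 1; u[2] = 9; u[3] = 7; u[4] = 8; u[5] = 5; u[6] = 15; u[7] = 11; u[8] = 10; u[9] = 10; u[10] = 6; u[11] = 7; u[12] = 17; u[13] = 8; u[14] = 3; u[15] = 5; u[16] = 16; u[17] = 16; u[18] = 18; u[19] = 7; u[20] = 2; u[21] = 17; u[22] = 9; u[23] = 8; u[24] = 13; u[25] = 13; u[26] = 12; u[27] = 7; u[28] = 20; u[29] = 2; u[30] = 6; u[31] = 17; u[32] = 4; u[33] = 4; u[34] = 15; u[35] = 7; u[36] = 11; u[37] = 20; u[38] = 18; u[39] = 2; u[40] = 19; u[41] = 19; u[42] = 3; u[43] = 7; u[44] = 5; u[45] = 11; u[46] = 12; u[47] = 20; u[48] = 1; u[49] = 1; u[50] = 9.
Since (u[49], u[50]) = (u[1], u[2]) = (1, 9) (two consecutive terms determine the rest), the sequence is periodic with period 48.

48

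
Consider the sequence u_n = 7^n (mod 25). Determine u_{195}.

18

Computing terms: u_1 = 7; u_2 = 24; u_3 = 18; u_4 = 1; u_5 = 7.
Since u_5 = u_1 = 7, the sequence is periodic with period 4.
So u_{195} = u_{1 + ((195-1) mod 4)} = u_3 = 18.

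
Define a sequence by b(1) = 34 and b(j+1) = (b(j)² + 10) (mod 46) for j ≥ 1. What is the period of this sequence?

Listing terms: b(1) = 34, b(2) = 16, b(3) = 36, b(4) = 18, b(5) = 12, b(6) = 16.
Since b(6) = b(2) = 16, the sequence is eventually periodic: after a pre-period of length 1 it cycles with period 4.

4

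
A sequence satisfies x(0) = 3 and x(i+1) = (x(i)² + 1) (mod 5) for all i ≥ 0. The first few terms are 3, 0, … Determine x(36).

2

Computing terms: x(0) = 3,  x(1) = 0,  x(2) = 1,  x(3) = 2,  x(4) = 0.
Since x(4) = x(1) = 0, the sequence is eventually periodic: after a pre-period of length 1 it cycles with period 3.
For i ≥ 1, x(i) depends only on (i - 1) mod 3. (36 - 1) mod 3 = 2, so x(36) = x(3) = 2.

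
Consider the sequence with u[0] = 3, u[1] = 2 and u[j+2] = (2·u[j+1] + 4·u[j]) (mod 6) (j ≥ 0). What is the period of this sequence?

We have u[0] = 3,  u[1] = 2,  u[2] = 4,  u[3] = 4,  u[4] = 0,  u[5] = 4,  u[6] = 2,  u[7] = 2,  u[8] = 0,  u[9] = 2,  u[10] = 4.
Since (u[9], u[10]) = (u[1], u[2]) = (2, 4) (two consecutive terms determine the rest), the sequence is eventually periodic: after a pre-period of length 1 it cycles with period 8.

8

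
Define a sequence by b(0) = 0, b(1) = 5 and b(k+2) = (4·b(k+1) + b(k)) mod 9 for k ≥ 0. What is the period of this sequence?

8

We have b(0) = 0,  b(1) = 5,  b(2) = 2,  b(3) = 4,  b(4) = 0,  b(5) = 4,  b(6) = 7,  b(7) = 5,  b(8) = 0,  b(9) = 5.
The sequence repeats with period 8.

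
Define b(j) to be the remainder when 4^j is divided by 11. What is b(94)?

We have b(1) = 4; b(2) = 5; b(3) = 9; b(4) = 3; b(5) = 1; b(6) = 4.
Since b(6) = b(1) = 4, the sequence is periodic with period 5.
So b(94) = b(1 + ((94-1) mod 5)) = b(4) = 3.

3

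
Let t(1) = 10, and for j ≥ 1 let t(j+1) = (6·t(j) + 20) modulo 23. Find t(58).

17

Listing terms: t(1) = 10,  t(2) = 11,  t(3) = 17,  t(4) = 7,  t(5) = 16,  t(6) = 1,  t(7) = 3,  t(8) = 15,  t(9) = 18,  t(10) = 13,  t(11) = 6,  t(12) = 10.
Since t(12) = t(1) = 10, the sequence is periodic with period 11.
So t(58) = t(1 + ((58-1) mod 11)) = t(3) = 17.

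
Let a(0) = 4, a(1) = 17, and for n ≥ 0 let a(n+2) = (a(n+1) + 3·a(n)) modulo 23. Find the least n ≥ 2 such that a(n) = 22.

16

Listing terms: a(0) = 4, a(1) = 17, a(2) = 6, a(3) = 11, a(4) = 6, a(5) = 16, a(6) = 11, a(7) = 13, a(8) = 0, a(9) = 16, a(10) = 16, a(11) = 18, a(12) = 20, a(13) = 5, a(14) = 19, a(15) = 11, a(16) = 22, a(17) = 9, a(18) = 6, a(19) = 10, a(20) = 5, a(21) = 12, a(22) = 4, a(23) = 17.
Since (a(22), a(23)) = (a(0), a(1)) = (4, 17) (two consecutive terms determine the rest), the sequence is periodic with period 22.
The value 22 first appears (with n ≥ 2) at a(16).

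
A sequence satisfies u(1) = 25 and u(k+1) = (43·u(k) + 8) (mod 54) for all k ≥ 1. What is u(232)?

19

u(1) = 25,  u(2) = 3,  u(3) = 29,  u(4) = 13,  u(5) = 27,  u(6) = 35,  u(7) = 1,  u(8) = 51,  u(9) = 41,  u(10) = 43,  u(11) = 21,  u(12) = 47,  u(13) = 31,  u(14) = 45,  u(15) = 53,  u(16) = 19,  u(17) = 15,  u(18) = 5,  u(19) = 7,  u(20) = 39,  u(21) = 11,  u(22) = 49,  u(23) = 9,  u(24) = 17,  u(25) = 37,  u(26) = 33,  u(27) = 23,  u(28) = 25.
The sequence repeats with period 27.
(232 - 1) mod 27 = 15, so u(232) = u(16) = 19.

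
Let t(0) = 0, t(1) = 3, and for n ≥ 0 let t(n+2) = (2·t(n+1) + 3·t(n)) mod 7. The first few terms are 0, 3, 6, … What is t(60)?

Computing terms: t(0) = 0; t(1) = 3; t(2) = 6; t(3) = 0; t(4) = 4; t(5) = 1; t(6) = 0; t(7) = 3.
The sequence repeats with period 6.
(60 - 0) mod 6 = 0, so t(60) = t(0) = 0.

0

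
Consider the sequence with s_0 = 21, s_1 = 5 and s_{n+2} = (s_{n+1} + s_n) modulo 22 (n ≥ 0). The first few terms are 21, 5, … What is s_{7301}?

16

s_0 = 21; s_1 = 5; s_2 = 4; s_3 = 9; s_4 = 13; s_5 = 0; s_6 = 13; s_7 = 13; s_8 = 4; s_9 = 17; s_{10} = 21; s_{11} = 16; s_{12} = 15; s_{13} = 9; s_{14} = 2; s_{15} = 11; s_{16} = 13; s_{17} = 2; s_{18} = 15; s_{19} = 17; s_{20} = 10; s_{21} = 5; s_{22} = 15; s_{23} = 20; s_{24} = 13; s_{25} = 11; s_{26} = 2; s_{27} = 13; s_{28} = 15; s_{29} = 6; s_{30} = 21; s_{31} = 5.
Since (s_{30}, s_{31}) = (s_0, s_1) = (21, 5) (two consecutive terms determine the rest), the sequence is periodic with period 30.
So s_{7301} = s_{0 + ((7301-0) mod 30)} = s_{11} = 16.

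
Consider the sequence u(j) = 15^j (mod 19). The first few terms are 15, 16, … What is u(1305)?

Listing terms: u(1) = 15,  u(2) = 16,  u(3) = 12,  u(4) = 9,  u(5) = 2,  u(6) = 11,  u(7) = 13,  u(8) = 5,  u(9) = 18,  u(10) = 4,  u(11) = 3,  u(12) = 7,  u(13) = 10,  u(14) = 17,  u(15) = 8,  u(16) = 6,  u(17) = 14,  u(18) = 1,  u(19) = 15.
The sequence repeats with period 18.
(1305 - 1) mod 18 = 8, so u(1305) = u(9) = 18.

18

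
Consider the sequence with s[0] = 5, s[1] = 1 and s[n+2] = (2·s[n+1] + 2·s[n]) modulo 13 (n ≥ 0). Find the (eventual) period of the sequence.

12

Computing terms: s[0] = 5, s[1] = 1, s[2] = 12, s[3] = 0, s[4] = 11, s[5] = 9, s[6] = 1, s[7] = 7, s[8] = 3, s[9] = 7, s[10] = 7, s[11] = 2, s[12] = 5, s[13] = 1.
Since (s[12], s[13]) = (s[0], s[1]) = (5, 1) (two consecutive terms determine the rest), the sequence is periodic with period 12.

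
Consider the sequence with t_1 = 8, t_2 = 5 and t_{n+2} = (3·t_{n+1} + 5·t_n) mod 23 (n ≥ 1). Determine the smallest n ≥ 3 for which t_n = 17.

5

We have t_1 = 8, t_2 = 5, t_3 = 9, t_4 = 6, t_5 = 17, t_6 = 12, t_7 = 6, t_8 = 9, t_9 = 11, t_{10} = 9, t_{11} = 13, t_{12} = 15, t_{13} = 18, t_{14} = 14, t_{15} = 17, t_{16} = 6, t_{17} = 11, t_{18} = 17, t_{19} = 14, t_{20} = 12, t_{21} = 14, t_{22} = 10, t_{23} = 8, t_{24} = 5.
The sequence repeats with period 22.
The value 17 first appears (with n ≥ 3) at t_5.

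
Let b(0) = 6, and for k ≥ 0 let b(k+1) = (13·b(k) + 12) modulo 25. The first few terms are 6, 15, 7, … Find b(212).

16

We have b(0) = 6; b(1) = 15; b(2) = 7; b(3) = 3; b(4) = 1; b(5) = 0; b(6) = 12; b(7) = 18; b(8) = 21; b(9) = 10; b(10) = 17; b(11) = 8; b(12) = 16; b(13) = 20; b(14) = 22; b(15) = 23; b(16) = 11; b(17) = 5; b(18) = 2; b(19) = 13; b(20) = 6.
The sequence repeats with period 20.
So b(212) = b(0 + ((212-0) mod 20)) = b(12) = 16.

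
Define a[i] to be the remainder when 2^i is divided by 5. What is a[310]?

4

Listing terms: a[0] = 1, a[1] = 2, a[2] = 4, a[3] = 3, a[4] = 1.
The sequence repeats with period 4.
(310 - 0) mod 4 = 2, so a[310] = a[2] = 4.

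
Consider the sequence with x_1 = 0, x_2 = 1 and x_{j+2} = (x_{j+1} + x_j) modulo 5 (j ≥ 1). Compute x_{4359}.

4

x_1 = 0, x_2 = 1, x_3 = 1, x_4 = 2, x_5 = 3, x_6 = 0, x_7 = 3, x_8 = 3, x_9 = 1, x_{10} = 4, x_{11} = 0, x_{12} = 4, x_{13} = 4, x_{14} = 3, x_{15} = 2, x_{16} = 0, x_{17} = 2, x_{18} = 2, x_{19} = 4, x_{20} = 1, x_{21} = 0, x_{22} = 1.
The sequence repeats with period 20.
So x_{4359} = x_{1 + ((4359-1) mod 20)} = x_{19} = 4.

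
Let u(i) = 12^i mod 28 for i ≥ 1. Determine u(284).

We have u(1) = 12,  u(2) = 4,  u(3) = 20,  u(4) = 16,  u(5) = 24,  u(6) = 8,  u(7) = 12.
The sequence repeats with period 6.
(284 - 1) mod 6 = 1, so u(284) = u(2) = 4.

4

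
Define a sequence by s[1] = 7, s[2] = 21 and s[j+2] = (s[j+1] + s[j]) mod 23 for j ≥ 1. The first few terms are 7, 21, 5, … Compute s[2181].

5

s[1] = 7,  s[2] = 21,  s[3] = 5,  s[4] = 3,  s[5] = 8,  s[6] = 11,  s[7] = 19,  s[8] = 7,  s[9] = 3,  s[10] = 10,  s[11] = 13,  s[12] = 0,  s[13] = 13,  s[14] = 13,  s[15] = 3,  s[16] = 16,  s[17] = 19,  s[18] = 12,  s[19] = 8,  s[20] = 20,  s[21] = 5,  s[22] = 2,  s[23] = 7,  s[24] = 9,  s[25] = 16,  s[26] = 2,  s[27] = 18,  s[28] = 20,  s[29] = 15,  s[30] = 12,  s[31] = 4,  s[32] = 16,  s[33] = 20,  s[34] = 13,  s[35] = 10,  s[36] = 0,  s[37] = 10,  s[38] = 10,  s[39] = 20,  s[40] = 7,  s[41] = 4,  s[42] = 11,  s[43] = 15,  s[44] = 3,  s[45] = 18,  s[46] = 21,  s[47] = 16,  s[48] = 14,  s[49] = 7,  s[50] = 21.
The sequence repeats with period 48.
So s[2181] = s[1 + ((2181-1) mod 48)] = s[21] = 5.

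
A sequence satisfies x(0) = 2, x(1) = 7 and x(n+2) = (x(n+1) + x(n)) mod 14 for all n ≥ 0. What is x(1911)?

2

Computing terms: x(0) = 2; x(1) = 7; x(2) = 9; x(3) = 2; x(4) = 11; x(5) = 13; x(6) = 10; x(7) = 9; x(8) = 5; x(9) = 0; x(10) = 5; x(11) = 5; x(12) = 10; x(13) = 1; x(14) = 11; x(15) = 12; x(16) = 9; x(17) = 7; x(18) = 2; x(19) = 9; x(20) = 11; x(21) = 6; x(22) = 3; x(23) = 9; x(24) = 12; x(25) = 7; x(26) = 5; x(27) = 12; x(28) = 3; x(29) = 1; x(30) = 4; x(31) = 5; x(32) = 9; x(33) = 0; x(34) = 9; x(35) = 9; x(36) = 4; x(37) = 13; x(38) = 3; x(39) = 2; x(40) = 5; x(41) = 7; x(42) = 12; x(43) = 5; x(44) = 3; x(45) = 8; x(46) = 11; x(47) = 5; x(48) = 2; x(49) = 7.
Since (x(48), x(49)) = (x(0), x(1)) = (2, 7) (two consecutive terms determine the rest), the sequence is periodic with period 48.
(1911 - 0) mod 48 = 39, so x(1911) = x(39) = 2.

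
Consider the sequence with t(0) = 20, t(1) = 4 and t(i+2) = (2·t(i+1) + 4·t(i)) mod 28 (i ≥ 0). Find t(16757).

0

Listing terms: t(0) = 20,  t(1) = 4,  t(2) = 4,  t(3) = 24,  t(4) = 8,  t(5) = 0,  t(6) = 4,  t(7) = 8,  t(8) = 4,  t(9) = 12,  t(10) = 12,  t(11) = 16,  t(12) = 24,  t(13) = 0,  t(14) = 12,  t(15) = 24,  t(16) = 12,  t(17) = 8,  t(18) = 8,  t(19) = 20,  t(20) = 16,  t(21) = 0,  t(22) = 8,  t(23) = 16,  t(24) = 8,  t(25) = 24,  t(26) = 24,  t(27) = 4,  t(28) = 20,  t(29) = 0,  t(30) = 24,  t(31) = 20,  t(32) = 24,  t(33) = 16,  t(34) = 16,  t(35) = 12,  t(36) = 4,  t(37) = 0,  t(38) = 16,  t(39) = 4,  t(40) = 16,  t(41) = 20,  t(42) = 20,  t(43) = 8,  t(44) = 12,  t(45) = 0,  t(46) = 20,  t(47) = 12,  t(48) = 20,  t(49) = 4.
Since (t(48), t(49)) = (t(0), t(1)) = (20, 4) (two consecutive terms determine the rest), the sequence is periodic with period 48.
(16757 - 0) mod 48 = 5, so t(16757) = t(5) = 0.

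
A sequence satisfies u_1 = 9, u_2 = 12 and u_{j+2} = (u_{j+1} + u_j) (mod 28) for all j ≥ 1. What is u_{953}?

Computing terms: u_1 = 9, u_2 = 12, u_3 = 21, u_4 = 5, u_5 = 26, u_6 = 3, u_7 = 1, u_8 = 4, u_9 = 5, u_{10} = 9, u_{11} = 14, u_{12} = 23, u_{13} = 9, u_{14} = 4, u_{15} = 13, u_{16} = 17, u_{17} = 2, u_{18} = 19, u_{19} = 21, u_{20} = 12, u_{21} = 5, u_{22} = 17, u_{23} = 22, u_{24} = 11, u_{25} = 5, u_{26} = 16, u_{27} = 21, u_{28} = 9, u_{29} = 2, u_{30} = 11, u_{31} = 13, u_{32} = 24, u_{33} = 9, u_{34} = 5, u_{35} = 14, u_{36} = 19, u_{37} = 5, u_{38} = 24, u_{39} = 1, u_{40} = 25, u_{41} = 26, u_{42} = 23, u_{43} = 21, u_{44} = 16, u_{45} = 9, u_{46} = 25, u_{47} = 6, u_{48} = 3, u_{49} = 9, u_{50} = 12.
The sequence repeats with period 48.
So u_{953} = u_{1 + ((953-1) mod 48)} = u_{41} = 26.

26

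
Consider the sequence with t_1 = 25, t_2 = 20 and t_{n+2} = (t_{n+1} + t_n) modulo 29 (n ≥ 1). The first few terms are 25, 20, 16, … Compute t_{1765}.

Computing terms: t_1 = 25,  t_2 = 20,  t_3 = 16,  t_4 = 7,  t_5 = 23,  t_6 = 1,  t_7 = 24,  t_8 = 25,  t_9 = 20.
The sequence repeats with period 7.
(1765 - 1) mod 7 = 0, so t_{1765} = t_1 = 25.

25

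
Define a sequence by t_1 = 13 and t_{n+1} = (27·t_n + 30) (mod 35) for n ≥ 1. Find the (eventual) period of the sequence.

Computing terms: t_1 = 13, t_2 = 31, t_3 = 27, t_4 = 24, t_5 = 13.
Since t_5 = t_1 = 13, the sequence is periodic with period 4.

4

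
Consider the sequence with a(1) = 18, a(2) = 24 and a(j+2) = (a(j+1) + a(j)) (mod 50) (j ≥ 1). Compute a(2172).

Listing terms: a(1) = 18; a(2) = 24; a(3) = 42; a(4) = 16; a(5) = 8; a(6) = 24; a(7) = 32; a(8) = 6; a(9) = 38; a(10) = 44; a(11) = 32; a(12) = 26; a(13) = 8; a(14) = 34; a(15) = 42; a(16) = 26; a(17) = 18; a(18) = 44; a(19) = 12; a(20) = 6; a(21) = 18; a(22) = 24.
Since (a(21), a(22)) = (a(1), a(2)) = (18, 24) (two consecutive terms determine the rest), the sequence is periodic with period 20.
(2172 - 1) mod 20 = 11, so a(2172) = a(12) = 26.

26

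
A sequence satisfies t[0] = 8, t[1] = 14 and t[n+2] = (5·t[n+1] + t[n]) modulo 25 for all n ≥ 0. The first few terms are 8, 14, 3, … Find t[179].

24

We have t[0] = 8; t[1] = 14; t[2] = 3; t[3] = 4; t[4] = 23; t[5] = 19; t[6] = 18; t[7] = 9; t[8] = 13; t[9] = 24; t[10] = 8; t[11] = 14.
The sequence repeats with period 10.
(179 - 0) mod 10 = 9, so t[179] = t[9] = 24.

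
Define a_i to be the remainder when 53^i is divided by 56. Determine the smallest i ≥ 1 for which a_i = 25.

4

a_0 = 1, a_1 = 53, a_2 = 9, a_3 = 29, a_4 = 25, a_5 = 37, a_6 = 1.
The sequence repeats with period 6.
The value 25 first appears (with i ≥ 1) at a_4.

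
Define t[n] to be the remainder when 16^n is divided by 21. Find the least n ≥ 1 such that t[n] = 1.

We have t[0] = 1, t[1] = 16, t[2] = 4, t[3] = 1.
The sequence repeats with period 3.
The value 1 next appears (with n ≥ 1) at t[3].

3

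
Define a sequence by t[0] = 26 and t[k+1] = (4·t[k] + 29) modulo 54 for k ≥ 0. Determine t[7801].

1

t[0] = 26; t[1] = 25; t[2] = 21; t[3] = 5; t[4] = 49; t[5] = 9; t[6] = 11; t[7] = 19; t[8] = 51; t[9] = 17; t[10] = 43; t[11] = 39; t[12] = 23; t[13] = 13; t[14] = 27; t[15] = 29; t[16] = 37; t[17] = 15; t[18] = 35; t[19] = 7; t[20] = 3; t[21] = 41; t[22] = 31; t[23] = 45; t[24] = 47; t[25] = 1; t[26] = 33; t[27] = 53; t[28] = 25.
Since t[28] = t[1] = 25, the sequence is eventually periodic: after a pre-period of length 1 it cycles with period 27.
For k ≥ 1, t[k] depends only on (k - 1) mod 27. (7801 - 1) mod 27 = 24, so t[7801] = t[25] = 1.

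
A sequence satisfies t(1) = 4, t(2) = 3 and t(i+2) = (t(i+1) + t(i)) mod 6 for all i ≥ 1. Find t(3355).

We have t(1) = 4, t(2) = 3, t(3) = 1, t(4) = 4, t(5) = 5, t(6) = 3, t(7) = 2, t(8) = 5, t(9) = 1, t(10) = 0, t(11) = 1, t(12) = 1, t(13) = 2, t(14) = 3, t(15) = 5, t(16) = 2, t(17) = 1, t(18) = 3, t(19) = 4, t(20) = 1, t(21) = 5, t(22) = 0, t(23) = 5, t(24) = 5, t(25) = 4, t(26) = 3.
The sequence repeats with period 24.
So t(3355) = t(1 + ((3355-1) mod 24)) = t(19) = 4.

4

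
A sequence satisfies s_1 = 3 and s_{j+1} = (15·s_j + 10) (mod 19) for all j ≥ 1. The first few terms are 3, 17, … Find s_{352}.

1

Computing terms: s_1 = 3, s_2 = 17, s_3 = 18, s_4 = 14, s_5 = 11, s_6 = 4, s_7 = 13, s_8 = 15, s_9 = 7, s_{10} = 1, s_{11} = 6, s_{12} = 5, s_{13} = 9, s_{14} = 12, s_{15} = 0, s_{16} = 10, s_{17} = 8, s_{18} = 16, s_{19} = 3.
The sequence repeats with period 18.
(352 - 1) mod 18 = 9, so s_{352} = s_{10} = 1.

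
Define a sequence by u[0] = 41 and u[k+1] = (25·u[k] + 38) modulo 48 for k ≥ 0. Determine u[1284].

17

u[0] = 41,  u[1] = 7,  u[2] = 21,  u[3] = 35,  u[4] = 1,  u[5] = 15,  u[6] = 29,  u[7] = 43,  u[8] = 9,  u[9] = 23,  u[10] = 37,  u[11] = 3,  u[12] = 17,  u[13] = 31,  u[14] = 45,  u[15] = 11,  u[16] = 25,  u[17] = 39,  u[18] = 5,  u[19] = 19,  u[20] = 33,  u[21] = 47,  u[22] = 13,  u[23] = 27,  u[24] = 41.
Since u[24] = u[0] = 41, the sequence is periodic with period 24.
So u[1284] = u[0 + ((1284-0) mod 24)] = u[12] = 17.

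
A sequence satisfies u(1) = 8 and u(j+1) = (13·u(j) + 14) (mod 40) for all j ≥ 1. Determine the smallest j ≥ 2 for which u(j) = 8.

5

Computing terms: u(1) = 8; u(2) = 38; u(3) = 28; u(4) = 18; u(5) = 8.
Since u(5) = u(1) = 8, the sequence is periodic with period 4.
The value 8 next appears (with j ≥ 2) at u(5).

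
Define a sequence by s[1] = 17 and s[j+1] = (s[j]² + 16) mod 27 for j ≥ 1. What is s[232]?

17

s[1] = 17,  s[2] = 8,  s[3] = 26,  s[4] = 17.
Since s[4] = s[1] = 17, the sequence is periodic with period 3.
So s[232] = s[1 + ((232-1) mod 3)] = s[1] = 17.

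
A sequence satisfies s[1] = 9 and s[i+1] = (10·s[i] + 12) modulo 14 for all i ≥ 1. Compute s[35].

s[1] = 9, s[2] = 4, s[3] = 10, s[4] = 0, s[5] = 12, s[6] = 6, s[7] = 2, s[8] = 4.
Since s[8] = s[2] = 4, the sequence is eventually periodic: after a pre-period of length 1 it cycles with period 6.
For i ≥ 2, s[i] depends only on (i - 2) mod 6. (35 - 2) mod 6 = 3, so s[35] = s[5] = 12.

12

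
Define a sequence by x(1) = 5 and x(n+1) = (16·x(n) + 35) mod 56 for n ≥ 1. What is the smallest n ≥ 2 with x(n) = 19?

x(1) = 5, x(2) = 3, x(3) = 27, x(4) = 19, x(5) = 3.
Since x(5) = x(2) = 3, the sequence is eventually periodic: after a pre-period of length 1 it cycles with period 3.
The value 19 first appears (with n ≥ 2) at x(4).

4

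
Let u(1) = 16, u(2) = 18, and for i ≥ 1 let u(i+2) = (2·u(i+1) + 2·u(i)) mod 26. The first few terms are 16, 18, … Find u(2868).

6

Listing terms: u(1) = 16, u(2) = 18, u(3) = 16, u(4) = 16, u(5) = 12, u(6) = 4, u(7) = 6, u(8) = 20, u(9) = 0, u(10) = 14, u(11) = 2, u(12) = 6, u(13) = 16, u(14) = 18.
The sequence repeats with period 12.
(2868 - 1) mod 12 = 11, so u(2868) = u(12) = 6.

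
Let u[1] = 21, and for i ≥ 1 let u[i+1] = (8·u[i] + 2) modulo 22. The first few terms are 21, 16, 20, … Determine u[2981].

u[1] = 21,  u[2] = 16,  u[3] = 20,  u[4] = 8,  u[5] = 0,  u[6] = 2,  u[7] = 18,  u[8] = 14,  u[9] = 4,  u[10] = 12,  u[11] = 10,  u[12] = 16.
Since u[12] = u[2] = 16, the sequence is eventually periodic: after a pre-period of length 1 it cycles with period 10.
For i ≥ 2, u[i] depends only on (i - 2) mod 10. (2981 - 2) mod 10 = 9, so u[2981] = u[11] = 10.

10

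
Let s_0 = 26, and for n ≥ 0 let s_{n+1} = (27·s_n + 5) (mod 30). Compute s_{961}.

17

s_0 = 26; s_1 = 17; s_2 = 14; s_3 = 23; s_4 = 26.
Since s_4 = s_0 = 26, the sequence is periodic with period 4.
So s_{961} = s_{0 + ((961-0) mod 4)} = s_1 = 17.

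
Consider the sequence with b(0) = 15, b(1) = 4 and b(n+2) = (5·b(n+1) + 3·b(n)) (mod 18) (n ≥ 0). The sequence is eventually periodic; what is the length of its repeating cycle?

6

Listing terms: b(0) = 15; b(1) = 4; b(2) = 11; b(3) = 13; b(4) = 8; b(5) = 7; b(6) = 5; b(7) = 10; b(8) = 11; b(9) = 13.
Since (b(8), b(9)) = (b(2), b(3)) = (11, 13) (two consecutive terms determine the rest), the sequence is eventually periodic: after a pre-period of length 2 it cycles with period 6.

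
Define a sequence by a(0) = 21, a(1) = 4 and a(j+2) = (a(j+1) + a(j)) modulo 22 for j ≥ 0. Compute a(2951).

Computing terms: a(0) = 21, a(1) = 4, a(2) = 3, a(3) = 7, a(4) = 10, a(5) = 17, a(6) = 5, a(7) = 0, a(8) = 5, a(9) = 5, a(10) = 10, a(11) = 15, a(12) = 3, a(13) = 18, a(14) = 21, a(15) = 17, a(16) = 16, a(17) = 11, a(18) = 5, a(19) = 16, a(20) = 21, a(21) = 15, a(22) = 14, a(23) = 7, a(24) = 21, a(25) = 6, a(26) = 5, a(27) = 11, a(28) = 16, a(29) = 5, a(30) = 21, a(31) = 4.
The sequence repeats with period 30.
(2951 - 0) mod 30 = 11, so a(2951) = a(11) = 15.

15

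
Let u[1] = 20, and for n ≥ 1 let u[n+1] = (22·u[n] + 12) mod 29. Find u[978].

11

Listing terms: u[1] = 20; u[2] = 17; u[3] = 9; u[4] = 7; u[5] = 21; u[6] = 10; u[7] = 0; u[8] = 12; u[9] = 15; u[10] = 23; u[11] = 25; u[12] = 11; u[13] = 22; u[14] = 3; u[15] = 20.
Since u[15] = u[1] = 20, the sequence is periodic with period 14.
(978 - 1) mod 14 = 11, so u[978] = u[12] = 11.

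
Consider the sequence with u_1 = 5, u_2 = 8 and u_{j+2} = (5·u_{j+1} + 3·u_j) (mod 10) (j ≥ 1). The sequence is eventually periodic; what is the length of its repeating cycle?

24

u_1 = 5; u_2 = 8; u_3 = 5; u_4 = 9; u_5 = 0; u_6 = 7; u_7 = 5; u_8 = 6; u_9 = 5; u_{10} = 3; u_{11} = 0; u_{12} = 9; u_{13} = 5; u_{14} = 2; u_{15} = 5; u_{16} = 1; u_{17} = 0; u_{18} = 3; u_{19} = 5; u_{20} = 4; u_{21} = 5; u_{22} = 7; u_{23} = 0; u_{24} = 1; u_{25} = 5; u_{26} = 8.
The sequence repeats with period 24.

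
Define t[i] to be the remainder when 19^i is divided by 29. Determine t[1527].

10

Computing terms: t[0] = 1, t[1] = 19, t[2] = 13, t[3] = 15, t[4] = 24, t[5] = 21, t[6] = 22, t[7] = 12, t[8] = 25, t[9] = 11, t[10] = 6, t[11] = 27, t[12] = 20, t[13] = 3, t[14] = 28, t[15] = 10, t[16] = 16, t[17] = 14, t[18] = 5, t[19] = 8, t[20] = 7, t[21] = 17, t[22] = 4, t[23] = 18, t[24] = 23, t[25] = 2, t[26] = 9, t[27] = 26, t[28] = 1.
Since t[28] = t[0] = 1, the sequence is periodic with period 28.
So t[1527] = t[0 + ((1527-0) mod 28)] = t[15] = 10.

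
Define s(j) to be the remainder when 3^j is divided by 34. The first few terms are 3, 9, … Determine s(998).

s(1) = 3; s(2) = 9; s(3) = 27; s(4) = 13; s(5) = 5; s(6) = 15; s(7) = 11; s(8) = 33; s(9) = 31; s(10) = 25; s(11) = 7; s(12) = 21; s(13) = 29; s(14) = 19; s(15) = 23; s(16) = 1; s(17) = 3.
The sequence repeats with period 16.
(998 - 1) mod 16 = 5, so s(998) = s(6) = 15.

15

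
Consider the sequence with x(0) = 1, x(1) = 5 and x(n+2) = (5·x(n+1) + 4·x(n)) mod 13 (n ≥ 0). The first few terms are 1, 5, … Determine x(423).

Computing terms: x(0) = 1,  x(1) = 5,  x(2) = 3,  x(3) = 9,  x(4) = 5,  x(5) = 9,  x(6) = 0,  x(7) = 10,  x(8) = 11,  x(9) = 4,  x(10) = 12,  x(11) = 11,  x(12) = 12,  x(13) = 0,  x(14) = 9,  x(15) = 6,  x(16) = 1,  x(17) = 3,  x(18) = 6,  x(19) = 3,  x(20) = 0,  x(21) = 12,  x(22) = 8,  x(23) = 10,  x(24) = 4,  x(25) = 8,  x(26) = 4,  x(27) = 0,  x(28) = 3,  x(29) = 2,  x(30) = 9,  x(31) = 1,  x(32) = 2,  x(33) = 1,  x(34) = 0,  x(35) = 4,  x(36) = 7,  x(37) = 12,  x(38) = 10,  x(39) = 7,  x(40) = 10,  x(41) = 0,  x(42) = 1,  x(43) = 5.
Since (x(42), x(43)) = (x(0), x(1)) = (1, 5) (two consecutive terms determine the rest), the sequence is periodic with period 42.
(423 - 0) mod 42 = 3, so x(423) = x(3) = 9.

9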